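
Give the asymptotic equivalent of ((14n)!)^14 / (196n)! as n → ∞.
((14n)!)^14/(196n)! ~ ((2π·14n)^(13/2) / sqrt(14)) · 14^(−14·14n)  →  0

Write N = 14n. Stirling: N! ~ sqrt(2π N)(N/e)^N and (14N)! ~ sqrt(2π·14N)·(14N/e)^(14N).
  (N!)^14/(14N)! ~ (2π N)^(14/2) (N/e)^(14N) / [sqrt(2π·14N) (14N/e)^(14N)]
     = (2π N)^(14/2) / sqrt(2π·14N) · (N/(14N))^(14N)
     = (2π N)^((14−1)/2) / sqrt(14) · 14^(−14N).
Since 14^14 > 1, the factor 14^(−14N) decays exponentially, so the ratio → 0. Substituting N = 14n gives the stated form.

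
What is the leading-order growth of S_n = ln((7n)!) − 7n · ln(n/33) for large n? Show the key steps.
S_n ~ 7n · (ln 231 − 1) + O(ln n)

Stirling: ln((7n)!) = 7n ln(7n) − 7n + O(ln n).
  S_n = 7n ln(7n) − 7n − 7n ln(n/33) + O(ln n)
      = 7n ln(7n) − 7n ln n + 7n ln 33 − 7n + O(ln n)
      = 7n ln 7 + 7n ln 33 − 7n + O(ln n)
      = 7n (ln 231 − 1) + O(ln n).
Numerically ln(231) − 1 ≈ 4.4424.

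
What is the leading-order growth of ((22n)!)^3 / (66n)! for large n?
((22n)!)^3/(66n)! ~ ((2π·22n)^(2/2) / sqrt(3)) · 3^(−3·22n)  →  0

Write N = 22n. Stirling: N! ~ sqrt(2π N)(N/e)^N and (3N)! ~ sqrt(2π·3N)·(3N/e)^(3N).
  (N!)^3/(3N)! ~ (2π N)^(3/2) (N/e)^(3N) / [sqrt(2π·3N) (3N/e)^(3N)]
     = (2π N)^(3/2) / sqrt(2π·3N) · (N/(3N))^(3N)
     = (2π N)^((3−1)/2) / sqrt(3) · 3^(−3N).
Since 3^3 > 1, the factor 3^(−3N) decays exponentially, so the ratio → 0. Substituting N = 22n gives the stated form.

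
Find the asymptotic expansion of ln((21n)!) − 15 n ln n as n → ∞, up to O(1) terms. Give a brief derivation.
ln((21n)!) − 15 n ln n = 6 n ln n + 21(ln 21 − 1) n + (1/2) ln(2π·21n) + O(1/n)

Stirling: ln((21n)!) = 21n ln(21n) − 21n + (1/2) ln(2π·21n) + O(1/n).
Expand 21n ln(21n) = 21n (ln n + ln 21) = 21n ln n + 21n ln 21.
Subtract 15n ln n: leading term is (21 − 15) n ln n = 6 n ln n. The next term is 21n ln 21 − 21n = 21(ln 21 − 1) n. Then the (1/2) ln(2π·21n) correction.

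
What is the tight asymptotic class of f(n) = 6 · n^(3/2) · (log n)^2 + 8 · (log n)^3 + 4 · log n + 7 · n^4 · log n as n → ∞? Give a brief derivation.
f(n) ∈ Θ(n^4 · log n)

Compare the terms by growth order. For large n, n^a · (log n)^b dominates n^a' · (log n)^b' iff a > a', or (a = a' and b > b'). Ranking the 4 terms shows the dominant one is 7 · n^4 · log n. Hence f(n) ∈ Θ(n^4 · log n).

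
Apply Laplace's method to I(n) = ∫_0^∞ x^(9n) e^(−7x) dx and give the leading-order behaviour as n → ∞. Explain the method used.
I(n) ~ (sqrt(2π·9n) / 7) · (9n/(7e))^(9n)

Write the integrand as exp(9n ln x − 7x) and set f(x) = 9n ln x − 7x. Then f'(x) = 9n/x − 7 = 0 at x* = 9n/7, and f''(x*) = −9n/x*^2 = −7^2/(9n). Laplace's method (interior maximum) gives
  I(n) ~ e^(f(x*)) · sqrt(2π / |f''(x*)|)
        = exp(9n ln(9n/7) − 9n) · sqrt(2π · 9n / 7^2)
        = (9n/7)^(9n) e^(−9n) · sqrt(2π·9n) / 7
        = (sqrt(2π·9n) / 7) · (9n/(7e))^(9n).
This matches Γ(9n+1)/7^(9n+1) with Stirling applied to Γ.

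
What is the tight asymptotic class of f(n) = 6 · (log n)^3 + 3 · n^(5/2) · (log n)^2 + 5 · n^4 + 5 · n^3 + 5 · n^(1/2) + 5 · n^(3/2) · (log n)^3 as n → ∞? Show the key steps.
f(n) ∈ Θ(n^4)

Compare the terms by growth order. For large n, n^a · (log n)^b dominates n^a' · (log n)^b' iff a > a', or (a = a' and b > b'). Ranking the 6 terms shows the dominant one is 5 · n^4. Hence f(n) ∈ Θ(n^4).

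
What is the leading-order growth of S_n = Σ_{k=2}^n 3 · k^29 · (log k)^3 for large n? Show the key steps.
S_n ~ n^30 · (log n)^3 / 10

By integral comparison, S_n = ∫_1^n 3 · x^29 · (log x)^3 dx + O(n^29 · (log n)^3). For the integral, the leading term of ∫_1^n x^29 (log x)^3 dx is n^30/30 · (log n)^3 (by repeated integration by parts; each step lowers the log-exponent and produces a relatively O(1/log n) correction). Hence S_n ~ n^30 · (log n)^3 / 10.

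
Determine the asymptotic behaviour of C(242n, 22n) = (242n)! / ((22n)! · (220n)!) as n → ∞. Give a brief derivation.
C(242n, 22n) ~ (285311670611/10000000000)^(22n) · sqrt(11/(20π·22n))

Write N = 22n. Apply Stirling to each factorial:
  (11N)! ~ sqrt(2π·11N) · (11N/e)^(11N),
  N! ~ sqrt(2π N) · (N/e)^N,
  (10N)! ~ sqrt(2π·10N) · (10N/e)^(10N).
The exponential factors combine to (11N)^(11N) / (N^N · (10N)^(10N)) = 11^(11N)/10^(10N) = (11^11/10^10)^N = (285311670611/10000000000)^N.
The square-root prefactors combine to sqrt(2π·11N) / (sqrt(2π N)·sqrt(2π·10N)) = sqrt(11 / (2π·10·N)) = sqrt(11/(20π·22n)).
Substituting N = 22n: C(242n, 22n) ~ (285311670611/10000000000)^(22n) · sqrt(11/(20π·22n)).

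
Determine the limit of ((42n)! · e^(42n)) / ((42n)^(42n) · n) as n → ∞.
lim = 0

Stirling: (42n)! ~ sqrt(2π·42n) · (42n/e)^(42n). Hence
  (42n)! · e^(42n) / (42n)^(42n) ~ sqrt(2π·42n).
Dividing by n: sqrt(2π·42n) / n = sqrt(2π·42) · n^((1−2)/2), so the expression behaves like sqrt(2π·42) · n^((1−2)/2) → 0.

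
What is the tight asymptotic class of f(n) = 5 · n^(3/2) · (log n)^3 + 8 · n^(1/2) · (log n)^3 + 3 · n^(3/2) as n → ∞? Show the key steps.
f(n) ∈ Θ(n^(3/2) · (log n)^3)

Compare the terms by growth order. For large n, n^a · (log n)^b dominates n^a' · (log n)^b' iff a > a', or (a = a' and b > b'). Ranking the 3 terms shows the dominant one is 5 · n^(3/2) · (log n)^3. Hence f(n) ∈ Θ(n^(3/2) · (log n)^3).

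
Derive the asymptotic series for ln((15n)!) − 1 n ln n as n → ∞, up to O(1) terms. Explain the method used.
ln((15n)!) − 1 n ln n = 14 n ln n + 15(ln 15 − 1) n + (1/2) ln(2π·15n) + O(1/n)

Stirling: ln((15n)!) = 15n ln(15n) − 15n + (1/2) ln(2π·15n) + O(1/n).
Expand 15n ln(15n) = 15n (ln n + ln 15) = 15n ln n + 15n ln 15.
Subtract 1n ln n: leading term is (15 − 1) n ln n = 14 n ln n. The next term is 15n ln 15 − 15n = 15(ln 15 − 1) n. Then the (1/2) ln(2π·15n) correction.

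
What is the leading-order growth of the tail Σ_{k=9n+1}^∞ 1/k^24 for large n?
Σ_{k>9n} 1/k^24 ~ 1/(23 · (9n)^23)

Compare to the integral: ∫_{9n}^∞ x^(−24) dx = [−x^(−23)/23]_{9n}^∞ = 1/((24−1)·(9n)^23). Euler-Maclaurin then gives
  Σ_{k>9n} 1/k^24 = ∫_{9n}^∞ dx/x^24 − 1/(2·(9n)^24) + O(1/(9n)^25).
(Equivalently this is ζ(24) − Σ_{k≤9n} 1/k^24.)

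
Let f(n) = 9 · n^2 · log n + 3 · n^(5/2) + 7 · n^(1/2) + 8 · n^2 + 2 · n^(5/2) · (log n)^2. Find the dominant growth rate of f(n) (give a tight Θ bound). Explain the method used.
f(n) ∈ Θ(n^(5/2) · (log n)^2)

Compare the terms by growth order. For large n, n^a · (log n)^b dominates n^a' · (log n)^b' iff a > a', or (a = a' and b > b'). Ranking the 5 terms shows the dominant one is 2 · n^(5/2) · (log n)^2. Hence f(n) ∈ Θ(n^(5/2) · (log n)^2).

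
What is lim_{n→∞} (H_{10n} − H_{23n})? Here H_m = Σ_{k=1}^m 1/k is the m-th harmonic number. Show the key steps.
lim = ln(10/23)

Euler-Maclaurin gives H_m = ln m + γ + 1/(2m) + O(1/m^2). The γ and O(1/m) terms cancel in the difference:
  H_{10n} − H_{23n} = ln(10n) − ln(23n) + O(1/n) = ln(10/23) + O(1/n).
Hence the limit is ln(10/23).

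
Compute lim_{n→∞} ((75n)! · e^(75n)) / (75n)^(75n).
lim = ∞

Stirling: (75n)! ~ sqrt(2π·75n) · (75n/e)^(75n). Hence
  (75n)! · e^(75n) / (75n)^(75n) ~ sqrt(2π·75n) = sqrt(2π·75) · sqrt(n) → ∞.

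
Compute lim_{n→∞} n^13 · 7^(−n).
lim = 0

Exponentials with base > 1 dominate every fixed polynomial: for any fixed c, n^c / 7^n → 0 as n → ∞ (e.g. by the ratio test, or by writing 7^n = e^(n ln 7) and noting e^(n ln 7) / n^c → ∞). Hence n^13 · 7^(−n) = n^13 / 7^n → 0.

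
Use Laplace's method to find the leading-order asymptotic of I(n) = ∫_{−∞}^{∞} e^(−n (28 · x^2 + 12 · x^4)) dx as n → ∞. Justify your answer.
I(n) ~ sqrt(π/(28n))

φ(x) = 28 · x^2 + 12 · x^4 has its unique global minimum at x* = 0 (since φ'(x) = 56x + 48x^3 = 0 only at x = 0 for real x with both coefficients positive, and φ → ∞ as |x| → ∞). At x* = 0, φ(0) = 0 and φ''(0) = 56. Laplace's method then gives
  I(n) ~ sqrt(2π / (n · φ''(0))) · e^(−n φ(0)) = sqrt(2π / (56n)) = sqrt(π/(28n)).
The 12 · x^4 term contributes only at subleading order (an O(1/n) relative correction).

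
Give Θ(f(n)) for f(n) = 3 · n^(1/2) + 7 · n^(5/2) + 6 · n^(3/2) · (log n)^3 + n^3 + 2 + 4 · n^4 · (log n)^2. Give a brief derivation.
f(n) ∈ Θ(n^4 · (log n)^2)

Compare the terms by growth order. For large n, n^a · (log n)^b dominates n^a' · (log n)^b' iff a > a', or (a = a' and b > b'). Ranking the 6 terms shows the dominant one is 4 · n^4 · (log n)^2. Hence f(n) ∈ Θ(n^4 · (log n)^2).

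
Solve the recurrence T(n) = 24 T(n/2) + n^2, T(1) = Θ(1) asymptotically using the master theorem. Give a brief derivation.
T(n) = Θ(n^(log_2 24))

Master theorem: compare f(n) = n^2 to n^(log_2 24) where log_2 24 ≈ 4.585. Since 2 < log_2 24, we have f(n) = O(n^(log_2 24 − ε)) for some ε > 0 — Case 1. Hence T(n) = Θ(n^(log_2 24)).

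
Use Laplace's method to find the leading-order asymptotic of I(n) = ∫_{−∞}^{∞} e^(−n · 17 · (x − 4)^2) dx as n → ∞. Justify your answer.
I(n) = sqrt(π/(17n))

Here φ(x) = 17 · (x − 4)^2 has its unique minimum at x* = 4 with φ(x*) = 0 and φ''(x*) = 34. Laplace's method gives
  I(n) ~ e^(−n φ(x*)) · sqrt(2π / (n · φ''(x*))) = sqrt(2π / (34n)) = sqrt(π/(17n)).
This is exact: substituting u = (x − 4)·sqrt(17n) gives I(n) = (1/sqrt(17n)) ∫_{−∞}^{∞} e^(−u^2) du = sqrt(π/(17n)).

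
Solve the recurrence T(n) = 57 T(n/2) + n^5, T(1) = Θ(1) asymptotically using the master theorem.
T(n) = Θ(n^(log_2 57))

Master theorem: compare f(n) = n^5 to n^(log_2 57) where log_2 57 ≈ 5.833. Since 5 < log_2 57, we have f(n) = O(n^(log_2 57 − ε)) for some ε > 0 — Case 1. Hence T(n) = Θ(n^(log_2 57)).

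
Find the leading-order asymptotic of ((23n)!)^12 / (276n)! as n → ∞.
((23n)!)^12/(276n)! ~ ((2π·23n)^(11/2) / sqrt(12)) · 12^(−12·23n)  →  0

Write N = 23n. Stirling: N! ~ sqrt(2π N)(N/e)^N and (12N)! ~ sqrt(2π·12N)·(12N/e)^(12N).
  (N!)^12/(12N)! ~ (2π N)^(12/2) (N/e)^(12N) / [sqrt(2π·12N) (12N/e)^(12N)]
     = (2π N)^(12/2) / sqrt(2π·12N) · (N/(12N))^(12N)
     = (2π N)^((12−1)/2) / sqrt(12) · 12^(−12N).
Since 12^12 > 1, the factor 12^(−12N) decays exponentially, so the ratio → 0. Substituting N = 23n gives the stated form.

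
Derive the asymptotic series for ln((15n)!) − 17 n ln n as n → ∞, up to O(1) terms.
ln((15n)!) − 17 n ln n = −2 n ln n + 15(ln 15 − 1) n + (1/2) ln(2π·15n) + O(1/n)

Stirling: ln((15n)!) = 15n ln(15n) − 15n + (1/2) ln(2π·15n) + O(1/n).
Expand 15n ln(15n) = 15n (ln n + ln 15) = 15n ln n + 15n ln 15.
Subtract 17n ln n: leading term is (15 − 17) n ln n = −2 n ln n. The next term is 15n ln 15 − 15n = 15(ln 15 − 1) n. Then the (1/2) ln(2π·15n) correction.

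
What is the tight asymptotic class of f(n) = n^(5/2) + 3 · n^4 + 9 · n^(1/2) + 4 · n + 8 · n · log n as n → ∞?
f(n) ∈ Θ(n^4)

Compare the terms by growth order. For large n, n^a · (log n)^b dominates n^a' · (log n)^b' iff a > a', or (a = a' and b > b'). Ranking the 5 terms shows the dominant one is 3 · n^4. Hence f(n) ∈ Θ(n^4).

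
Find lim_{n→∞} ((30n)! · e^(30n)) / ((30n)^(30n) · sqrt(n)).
lim = sqrt(2π·30)

Stirling: (30n)! ~ sqrt(2π·30n) · (30n/e)^(30n). Hence
  (30n)! · e^(30n) / (30n)^(30n) ~ sqrt(2π·30n).
Dividing by sqrt(n): sqrt(2π·30n) / sqrt(n) = sqrt(2π·30) · n^((1−1)/2), so the limit is sqrt(2π·30).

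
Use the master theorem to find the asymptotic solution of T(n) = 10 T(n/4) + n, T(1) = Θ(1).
T(n) = Θ(n^(log_4 10))

Master theorem: compare f(n) = n to n^(log_4 10) where log_4 10 ≈ 1.661. Since 1 < log_4 10, we have f(n) = O(n^(log_4 10 − ε)) for some ε > 0 — Case 1. Hence T(n) = Θ(n^(log_4 10)).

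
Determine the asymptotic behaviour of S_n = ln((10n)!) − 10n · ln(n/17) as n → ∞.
S_n ~ 10n · (ln 170 − 1) + O(ln n)

Stirling: ln((10n)!) = 10n ln(10n) − 10n + O(ln n).
  S_n = 10n ln(10n) − 10n − 10n ln(n/17) + O(ln n)
      = 10n ln(10n) − 10n ln n + 10n ln 17 − 10n + O(ln n)
      = 10n ln 10 + 10n ln 17 − 10n + O(ln n)
      = 10n (ln 170 − 1) + O(ln n).
Numerically ln(170) − 1 ≈ 4.1358.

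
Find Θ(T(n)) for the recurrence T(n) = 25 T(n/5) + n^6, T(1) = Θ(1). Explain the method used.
T(n) = Θ(n^6)

log_5 25 ≈ 2.000. f(n) = n^6 dominates n^(log_5 25) since 6 > 2.000, and the regularity condition a·f(n/b) = 25·(n/5)^6 = (25/15625)·n^6 ≤ c·f(n) holds with c = 25/15625 ≈ 0.0016 < 1. So this is Case 3: T(n) = Θ(f(n)) = Θ(n^6).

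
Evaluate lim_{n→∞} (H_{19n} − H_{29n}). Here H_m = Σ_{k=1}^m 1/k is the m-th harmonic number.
lim = ln(19/29)

Euler-Maclaurin gives H_m = ln m + γ + 1/(2m) + O(1/m^2). The γ and O(1/m) terms cancel in the difference:
  H_{19n} − H_{29n} = ln(19n) − ln(29n) + O(1/n) = ln(19/29) + O(1/n).
Hence the limit is ln(19/29).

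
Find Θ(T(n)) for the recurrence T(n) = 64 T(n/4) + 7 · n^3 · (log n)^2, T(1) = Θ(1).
T(n) = Θ(n^3 · (log n)^3)

Here log_4 64 = 3 and f(n) = 7 · n^3 · (log n)^2 = Θ(n^(log_4 64) · (log n)^2). This is the extended Case 2 of the master theorem (f matches the critical exponent up to log factors), giving T(n) = Θ(n^(log_4 64) · (log n)^(2+1)) = Θ(n^3 · (log n)^3).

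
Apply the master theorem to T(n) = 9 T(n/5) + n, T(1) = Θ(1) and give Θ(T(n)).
T(n) = Θ(n^(log_5 9))

Master theorem: compare f(n) = n to n^(log_5 9) where log_5 9 ≈ 1.365. Since 1 < log_5 9, we have f(n) = O(n^(log_5 9 − ε)) for some ε > 0 — Case 1. Hence T(n) = Θ(n^(log_5 9)).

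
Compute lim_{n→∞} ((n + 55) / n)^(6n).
lim = e^330

Rewrite as (1 + 55/n)^(6n). By the standard limit (1 + x/n)^n → e^x, we have (1 + 55/n)^n → e^55, and raising to the 6th power gives e^330.
More precisely, ln[(1 + 55/n)^(6n)] = 6n · ln(1 + 55/n) = 6n · (55/n + O(1/n^2)) = 330 + O(1/n) → 330.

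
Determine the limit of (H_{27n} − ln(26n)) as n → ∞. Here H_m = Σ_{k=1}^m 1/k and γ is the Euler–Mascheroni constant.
lim = ln(27/26) + γ

By Euler-Maclaurin, H_m = ln m + γ + O(1/m). So
  H_{27n} − ln(26n) = ln(27n) + γ − ln(26n) + O(1/n)
                       = ln(27/26) + γ + O(1/n).
Hence the limit is ln(27/26) + γ.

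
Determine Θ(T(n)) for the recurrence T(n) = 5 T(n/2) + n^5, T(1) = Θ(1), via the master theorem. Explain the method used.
T(n) = Θ(n^5)

log_2 5 ≈ 2.322. f(n) = n^5 dominates n^(log_2 5) since 5 > 2.322, and the regularity condition a·f(n/b) = 5·(n/2)^5 = (5/32)·n^5 ≤ c·f(n) holds with c = 5/32 ≈ 0.156 < 1. So this is Case 3: T(n) = Θ(f(n)) = Θ(n^5).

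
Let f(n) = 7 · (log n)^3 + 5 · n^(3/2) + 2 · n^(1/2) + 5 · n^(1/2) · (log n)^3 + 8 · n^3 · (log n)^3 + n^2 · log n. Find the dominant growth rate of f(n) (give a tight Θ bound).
f(n) ∈ Θ(n^3 · (log n)^3)

Compare the terms by growth order. For large n, n^a · (log n)^b dominates n^a' · (log n)^b' iff a > a', or (a = a' and b > b'). Ranking the 6 terms shows the dominant one is 8 · n^3 · (log n)^3. Hence f(n) ∈ Θ(n^3 · (log n)^3).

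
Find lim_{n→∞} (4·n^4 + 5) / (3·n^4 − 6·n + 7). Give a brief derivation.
lim = 4/3

For large n the leading n^4 terms dominate both numerator and denominator. Dividing top and bottom by n^4, every other term tends to 0, leaving 4/3.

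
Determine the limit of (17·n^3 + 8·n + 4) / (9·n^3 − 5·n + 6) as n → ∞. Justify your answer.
lim = 17/9

For large n the leading n^3 terms dominate both numerator and denominator. Dividing top and bottom by n^3, every other term tends to 0, leaving 17/9.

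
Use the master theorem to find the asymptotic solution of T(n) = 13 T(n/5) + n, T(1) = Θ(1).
T(n) = Θ(n^(log_5 13))

Master theorem: compare f(n) = n to n^(log_5 13) where log_5 13 ≈ 1.594. Since 1 < log_5 13, we have f(n) = O(n^(log_5 13 − ε)) for some ε > 0 — Case 1. Hence T(n) = Θ(n^(log_5 13)).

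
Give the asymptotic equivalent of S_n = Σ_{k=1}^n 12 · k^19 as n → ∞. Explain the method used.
S_n ~ 3 · n^20 / 5

By integral comparison (Euler-Maclaurin), Σ_{k=1}^n 12 · k^19 = 12 · ∫_0^n x^19 dx + O(n^19) = 12 · n^20/20 = 3 · n^20 / 5 + O(n^19). (Equivalently, Faulhaber's formula gives the same leading term.)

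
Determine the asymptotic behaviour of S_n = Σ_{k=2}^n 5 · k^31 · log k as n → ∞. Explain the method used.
S_n ~ 5 · n^32 log n / 32 − 5 · n^32 / 1024

By integral comparison, S_n = ∫_1^n 5 · x^31 · log x dx + O(n^31 · log n). For the integral, ∫ x^31 log x dx = n^32 log n / 32 − n^32/1024 (integration by parts). Hence S_n ~ 5 · n^32 log n / 32 − 5 · n^32 / 1024.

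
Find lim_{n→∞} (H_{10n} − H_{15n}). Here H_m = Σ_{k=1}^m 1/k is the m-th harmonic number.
lim = ln(10/15) = ln(2/3)

Euler-Maclaurin gives H_m = ln m + γ + 1/(2m) + O(1/m^2). The γ and O(1/m) terms cancel in the difference:
  H_{10n} − H_{15n} = ln(10n) − ln(15n) + O(1/n) = ln(10/15) + O(1/n).
Hence the limit is ln(10/15) = ln(2/3).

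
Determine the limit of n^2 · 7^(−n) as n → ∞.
lim = 0

Exponentials with base > 1 dominate every fixed polynomial: for any fixed c, n^c / 7^n → 0 as n → ∞ (e.g. by the ratio test, or by writing 7^n = e^(n ln 7) and noting e^(n ln 7) / n^c → ∞). Hence n^2 · 7^(−n) = n^2 / 7^n → 0.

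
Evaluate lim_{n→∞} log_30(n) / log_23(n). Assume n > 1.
lim = ln(23) / ln(30) = log_30(23)

Change of base: log_30(n) = ln n / ln 30 and log_23(n) = ln n / ln 23. The ratio is (ln n / ln 30) · (ln 23 / ln n) = ln 23 / ln 30, a constant independent of n. So the limit is ln 23 / ln 30 = log_30(23).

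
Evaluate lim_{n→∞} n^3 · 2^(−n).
lim = 0

Exponentials with base > 1 dominate every fixed polynomial: for any fixed c, n^c / 2^n → 0 as n → ∞ (e.g. by the ratio test, or by writing 2^n = e^(n ln 2) and noting e^(n ln 2) / n^c → ∞). Hence n^3 · 2^(−n) = n^3 / 2^n → 0.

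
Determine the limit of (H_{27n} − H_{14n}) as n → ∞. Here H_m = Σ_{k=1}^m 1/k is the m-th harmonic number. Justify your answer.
lim = ln(27/14)

Euler-Maclaurin gives H_m = ln m + γ + 1/(2m) + O(1/m^2). The γ and O(1/m) terms cancel in the difference:
  H_{27n} − H_{14n} = ln(27n) − ln(14n) + O(1/n) = ln(27/14) + O(1/n).
Hence the limit is ln(27/14).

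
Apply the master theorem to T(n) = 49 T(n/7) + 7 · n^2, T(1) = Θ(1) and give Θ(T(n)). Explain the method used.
T(n) = Θ(n^2 log n)

log_7 49 = 2, and f(n) = 7 · n^2 = Θ(n^(log_7 49)). This is Case 2 of the master theorem: T(n) = Θ(f(n) · log n) = Θ(n^2 log n).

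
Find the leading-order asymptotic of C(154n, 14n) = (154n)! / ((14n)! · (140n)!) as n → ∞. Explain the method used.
C(154n, 14n) ~ (285311670611/10000000000)^(14n) · sqrt(11/(20π·14n))

Write N = 14n. Apply Stirling to each factorial:
  (11N)! ~ sqrt(2π·11N) · (11N/e)^(11N),
  N! ~ sqrt(2π N) · (N/e)^N,
  (10N)! ~ sqrt(2π·10N) · (10N/e)^(10N).
The exponential factors combine to (11N)^(11N) / (N^N · (10N)^(10N)) = 11^(11N)/10^(10N) = (11^11/10^10)^N = (285311670611/10000000000)^N.
The square-root prefactors combine to sqrt(2π·11N) / (sqrt(2π N)·sqrt(2π·10N)) = sqrt(11 / (2π·10·N)) = sqrt(11/(20π·14n)).
Substituting N = 14n: C(154n, 14n) ~ (285311670611/10000000000)^(14n) · sqrt(11/(20π·14n)).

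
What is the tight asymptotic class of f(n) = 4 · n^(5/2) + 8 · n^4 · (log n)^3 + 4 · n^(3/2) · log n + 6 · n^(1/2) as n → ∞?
f(n) ∈ Θ(n^4 · (log n)^3)

Compare the terms by growth order. For large n, n^a · (log n)^b dominates n^a' · (log n)^b' iff a > a', or (a = a' and b > b'). Ranking the 4 terms shows the dominant one is 8 · n^4 · (log n)^3. Hence f(n) ∈ Θ(n^4 · (log n)^3).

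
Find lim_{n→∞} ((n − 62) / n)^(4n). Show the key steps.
lim = e^(−248)

Rewrite as (1 − 62/n)^(4n). By the standard limit (1 + x/n)^n → e^x, we have (1 − 62/n)^n → e^(−62), and raising to the 4th power gives e^(−248).
More precisely, ln[(1 − 62/n)^(4n)] = 4n · ln(1 − 62/n) = 4n · (-62/n + O(1/n^2)) = -248 + O(1/n) → -248.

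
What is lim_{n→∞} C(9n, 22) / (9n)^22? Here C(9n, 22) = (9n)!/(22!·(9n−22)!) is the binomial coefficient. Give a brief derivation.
lim = 1/22! = 1/1124000727777607680000

With N = 9n → ∞: C(N, 22) / N^22 = [N(N−1)…(N−21)] / (22! · N^22) = (1/22!) · 1 · (1 − 1/(9n)) · … · (1 − 21/(9n)). Each factor → 1 as N → ∞, so the limit is 1/22! = 1/1124000727777607680000.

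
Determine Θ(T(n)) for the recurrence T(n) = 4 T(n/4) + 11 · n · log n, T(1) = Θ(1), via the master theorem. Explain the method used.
T(n) = Θ(n · (log n)^2)

Here log_4 4 = 1 and f(n) = 11 · n · log n = Θ(n^(log_4 4) · (log n)^1). This is the extended Case 2 of the master theorem (f matches the critical exponent up to log factors), giving T(n) = Θ(n^(log_4 4) · (log n)^(1+1)) = Θ(n · (log n)^2).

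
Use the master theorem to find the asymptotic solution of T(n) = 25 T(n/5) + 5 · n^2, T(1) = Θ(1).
T(n) = Θ(n^2 log n)

log_5 25 = 2, and f(n) = 5 · n^2 = Θ(n^(log_5 25)). This is Case 2 of the master theorem: T(n) = Θ(f(n) · log n) = Θ(n^2 log n).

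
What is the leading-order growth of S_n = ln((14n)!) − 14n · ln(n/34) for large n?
S_n ~ 14n · (ln 476 − 1) + O(ln n)

Stirling: ln((14n)!) = 14n ln(14n) − 14n + O(ln n).
  S_n = 14n ln(14n) − 14n − 14n ln(n/34) + O(ln n)
      = 14n ln(14n) − 14n ln n + 14n ln 34 − 14n + O(ln n)
      = 14n ln 14 + 14n ln 34 − 14n + O(ln n)
      = 14n (ln 476 − 1) + O(ln n).
Numerically ln(476) − 1 ≈ 5.1654.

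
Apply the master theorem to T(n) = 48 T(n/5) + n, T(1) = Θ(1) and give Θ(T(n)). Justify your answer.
T(n) = Θ(n^(log_5 48))

Master theorem: compare f(n) = n to n^(log_5 48) where log_5 48 ≈ 2.405. Since 1 < log_5 48, we have f(n) = O(n^(log_5 48 − ε)) for some ε > 0 — Case 1. Hence T(n) = Θ(n^(log_5 48)).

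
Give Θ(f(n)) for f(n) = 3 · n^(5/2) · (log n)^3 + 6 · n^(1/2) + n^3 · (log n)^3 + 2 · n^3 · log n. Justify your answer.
f(n) ∈ Θ(n^3 · (log n)^3)

Compare the terms by growth order. For large n, n^a · (log n)^b dominates n^a' · (log n)^b' iff a > a', or (a = a' and b > b'). Ranking the 4 terms shows the dominant one is n^3 · (log n)^3. Hence f(n) ∈ Θ(n^3 · (log n)^3).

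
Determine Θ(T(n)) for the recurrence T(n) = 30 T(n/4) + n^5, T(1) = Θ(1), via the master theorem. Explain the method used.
T(n) = Θ(n^5)

log_4 30 ≈ 2.453. f(n) = n^5 dominates n^(log_4 30) since 5 > 2.453, and the regularity condition a·f(n/b) = 30·(n/4)^5 = (30/1024)·n^5 ≤ c·f(n) holds with c = 30/1024 ≈ 0.0293 < 1. So this is Case 3: T(n) = Θ(f(n)) = Θ(n^5).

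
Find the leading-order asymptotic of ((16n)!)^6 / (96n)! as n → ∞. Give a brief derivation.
((16n)!)^6/(96n)! ~ ((2π·16n)^(5/2) / sqrt(6)) · 6^(−6·16n)  →  0

Write N = 16n. Stirling: N! ~ sqrt(2π N)(N/e)^N and (6N)! ~ sqrt(2π·6N)·(6N/e)^(6N).
  (N!)^6/(6N)! ~ (2π N)^(6/2) (N/e)^(6N) / [sqrt(2π·6N) (6N/e)^(6N)]
     = (2π N)^(6/2) / sqrt(2π·6N) · (N/(6N))^(6N)
     = (2π N)^((6−1)/2) / sqrt(6) · 6^(−6N).
Since 6^6 > 1, the factor 6^(−6N) decays exponentially, so the ratio → 0. Substituting N = 16n gives the stated form.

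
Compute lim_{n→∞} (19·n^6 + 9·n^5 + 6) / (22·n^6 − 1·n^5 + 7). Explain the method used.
lim = 19/22

For large n the leading n^6 terms dominate both numerator and denominator. Dividing top and bottom by n^6, every other term tends to 0, leaving 19/22.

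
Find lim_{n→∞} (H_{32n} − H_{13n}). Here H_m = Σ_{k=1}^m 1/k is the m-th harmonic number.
lim = ln(32/13)

Euler-Maclaurin gives H_m = ln m + γ + 1/(2m) + O(1/m^2). The γ and O(1/m) terms cancel in the difference:
  H_{32n} − H_{13n} = ln(32n) − ln(13n) + O(1/n) = ln(32/13) + O(1/n).
Hence the limit is ln(32/13).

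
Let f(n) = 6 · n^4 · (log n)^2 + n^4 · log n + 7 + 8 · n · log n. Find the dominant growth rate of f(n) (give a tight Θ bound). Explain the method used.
f(n) ∈ Θ(n^4 · (log n)^2)

Compare the terms by growth order. For large n, n^a · (log n)^b dominates n^a' · (log n)^b' iff a > a', or (a = a' and b > b'). Ranking the 4 terms shows the dominant one is 6 · n^4 · (log n)^2. Hence f(n) ∈ Θ(n^4 · (log n)^2).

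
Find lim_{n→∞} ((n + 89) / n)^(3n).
lim = e^267

Rewrite as (1 + 89/n)^(3n). By the standard limit (1 + x/n)^n → e^x, we have (1 + 89/n)^n → e^89, and raising to the 3rd power gives e^267.
More precisely, ln[(1 + 89/n)^(3n)] = 3n · ln(1 + 89/n) = 3n · (89/n + O(1/n^2)) = 267 + O(1/n) → 267.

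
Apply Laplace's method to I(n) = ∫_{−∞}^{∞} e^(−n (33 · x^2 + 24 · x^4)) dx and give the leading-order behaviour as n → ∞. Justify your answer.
I(n) ~ sqrt(π/(33n))

φ(x) = 33 · x^2 + 24 · x^4 has its unique global minimum at x* = 0 (since φ'(x) = 66x + 96x^3 = 0 only at x = 0 for real x with both coefficients positive, and φ → ∞ as |x| → ∞). At x* = 0, φ(0) = 0 and φ''(0) = 66. Laplace's method then gives
  I(n) ~ sqrt(2π / (n · φ''(0))) · e^(−n φ(0)) = sqrt(2π / (66n)) = sqrt(π/(33n)).
The 24 · x^4 term contributes only at subleading order (an O(1/n) relative correction).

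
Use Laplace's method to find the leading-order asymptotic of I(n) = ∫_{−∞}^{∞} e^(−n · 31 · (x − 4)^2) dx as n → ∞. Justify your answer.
I(n) = sqrt(π/(31n))

Here φ(x) = 31 · (x − 4)^2 has its unique minimum at x* = 4 with φ(x*) = 0 and φ''(x*) = 62. Laplace's method gives
  I(n) ~ e^(−n φ(x*)) · sqrt(2π / (n · φ''(x*))) = sqrt(2π / (62n)) = sqrt(π/(31n)).
This is exact: substituting u = (x − 4)·sqrt(31n) gives I(n) = (1/sqrt(31n)) ∫_{−∞}^{∞} e^(−u^2) du = sqrt(π/(31n)).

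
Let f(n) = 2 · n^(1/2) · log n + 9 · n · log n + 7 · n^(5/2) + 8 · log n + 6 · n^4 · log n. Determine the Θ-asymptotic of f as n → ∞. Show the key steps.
f(n) ∈ Θ(n^4 · log n)

Compare the terms by growth order. For large n, n^a · (log n)^b dominates n^a' · (log n)^b' iff a > a', or (a = a' and b > b'). Ranking the 5 terms shows the dominant one is 6 · n^4 · log n. Hence f(n) ∈ Θ(n^4 · log n).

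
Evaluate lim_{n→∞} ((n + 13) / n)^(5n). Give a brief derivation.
lim = e^65

Rewrite as (1 + 13/n)^(5n). By the standard limit (1 + x/n)^n → e^x, we have (1 + 13/n)^n → e^13, and raising to the 5th power gives e^65.
More precisely, ln[(1 + 13/n)^(5n)] = 5n · ln(1 + 13/n) = 5n · (13/n + O(1/n^2)) = 65 + O(1/n) → 65.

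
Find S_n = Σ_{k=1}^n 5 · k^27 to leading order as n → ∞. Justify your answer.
S_n ~ 5 · n^28 / 28

By integral comparison (Euler-Maclaurin), Σ_{k=1}^n 5 · k^27 = 5 · ∫_0^n x^27 dx + O(n^27) = 5 · n^28/28 + O(n^27). (Equivalently, Faulhaber's formula gives the same leading term.)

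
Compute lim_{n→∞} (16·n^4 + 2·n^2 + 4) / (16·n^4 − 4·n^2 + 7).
lim = 16/16 = 1

For large n the leading n^4 terms dominate both numerator and denominator. Dividing top and bottom by n^4, every other term tends to 0, leaving 16/16 = 1.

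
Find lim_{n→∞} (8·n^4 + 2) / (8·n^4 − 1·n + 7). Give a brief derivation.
lim = 8/8 = 1

For large n the leading n^4 terms dominate both numerator and denominator. Dividing top and bottom by n^4, every other term tends to 0, leaving 8/8 = 1.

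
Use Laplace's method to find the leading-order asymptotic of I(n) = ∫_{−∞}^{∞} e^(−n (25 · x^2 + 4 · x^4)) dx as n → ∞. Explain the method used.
I(n) ~ sqrt(π/(25n))

φ(x) = 25 · x^2 + 4 · x^4 has its unique global minimum at x* = 0 (since φ'(x) = 50x + 16x^3 = 0 only at x = 0 for real x with both coefficients positive, and φ → ∞ as |x| → ∞). At x* = 0, φ(0) = 0 and φ''(0) = 50. Laplace's method then gives
  I(n) ~ sqrt(2π / (n · φ''(0))) · e^(−n φ(0)) = sqrt(2π / (50n)) = sqrt(π/(25n)).
The 4 · x^4 term contributes only at subleading order (an O(1/n) relative correction).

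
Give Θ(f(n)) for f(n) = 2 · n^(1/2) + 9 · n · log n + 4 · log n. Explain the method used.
f(n) ∈ Θ(n · log n)

Compare the terms by growth order. For large n, n^a · (log n)^b dominates n^a' · (log n)^b' iff a > a', or (a = a' and b > b'). Ranking the 3 terms shows the dominant one is 9 · n · log n. Hence f(n) ∈ Θ(n · log n).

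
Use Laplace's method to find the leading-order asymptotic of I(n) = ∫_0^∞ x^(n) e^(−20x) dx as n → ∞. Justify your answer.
I(n) ~ (sqrt(2π·n) / 20) · (n/(20e))^(n)

Write the integrand as exp(n ln x − 20x) and set f(x) = n ln x − 20x. Then f'(x) = n/x − 20 = 0 at x* = n/20, and f''(x*) = −n/x*^2 = −20^2/(n). Laplace's method (interior maximum) gives
  I(n) ~ e^(f(x*)) · sqrt(2π / |f''(x*)|)
        = exp(n ln(n/20) − n) · sqrt(2π · n / 20^2)
        = (n/20)^(n) e^(−n) · sqrt(2π·n) / 20
        = (sqrt(2π·n) / 20) · (n/(20e))^(n).
This matches Γ(n+1)/20^(n+1) with Stirling applied to Γ.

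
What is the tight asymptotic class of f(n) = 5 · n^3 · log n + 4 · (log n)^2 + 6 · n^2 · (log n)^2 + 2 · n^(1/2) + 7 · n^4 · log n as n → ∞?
f(n) ∈ Θ(n^4 · log n)

Compare the terms by growth order. For large n, n^a · (log n)^b dominates n^a' · (log n)^b' iff a > a', or (a = a' and b > b'). Ranking the 5 terms shows the dominant one is 7 · n^4 · log n. Hence f(n) ∈ Θ(n^4 · log n).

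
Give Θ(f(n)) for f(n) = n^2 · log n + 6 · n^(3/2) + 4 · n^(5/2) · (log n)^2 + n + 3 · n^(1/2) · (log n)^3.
f(n) ∈ Θ(n^(5/2) · (log n)^2)

Compare the terms by growth order. For large n, n^a · (log n)^b dominates n^a' · (log n)^b' iff a > a', or (a = a' and b > b'). Ranking the 5 terms shows the dominant one is 4 · n^(5/2) · (log n)^2. Hence f(n) ∈ Θ(n^(5/2) · (log n)^2).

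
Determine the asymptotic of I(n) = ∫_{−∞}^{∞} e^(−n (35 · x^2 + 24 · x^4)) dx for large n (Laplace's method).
I(n) ~ sqrt(π/(35n))

φ(x) = 35 · x^2 + 24 · x^4 has its unique global minimum at x* = 0 (since φ'(x) = 70x + 96x^3 = 0 only at x = 0 for real x with both coefficients positive, and φ → ∞ as |x| → ∞). At x* = 0, φ(0) = 0 and φ''(0) = 70. Laplace's method then gives
  I(n) ~ sqrt(2π / (n · φ''(0))) · e^(−n φ(0)) = sqrt(2π / (70n)) = sqrt(π/(35n)).
The 24 · x^4 term contributes only at subleading order (an O(1/n) relative correction).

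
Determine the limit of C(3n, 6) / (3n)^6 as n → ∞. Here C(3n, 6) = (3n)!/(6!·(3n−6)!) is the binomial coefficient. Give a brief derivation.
lim = 1/6! = 1/720

With N = 3n → ∞: C(N, 6) / N^6 = [N(N−1)…(N−5)] / (6! · N^6) = (1/6!) · 1 · (1 − 1/(3n)) · … · (1 − 5/(3n)). Each factor → 1 as N → ∞, so the limit is 1/6! = 1/720.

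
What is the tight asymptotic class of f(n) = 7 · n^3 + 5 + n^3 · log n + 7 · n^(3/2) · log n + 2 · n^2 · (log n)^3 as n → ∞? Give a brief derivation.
f(n) ∈ Θ(n^3 · log n)

Compare the terms by growth order. For large n, n^a · (log n)^b dominates n^a' · (log n)^b' iff a > a', or (a = a' and b > b'). Ranking the 5 terms shows the dominant one is n^3 · log n. Hence f(n) ∈ Θ(n^3 · log n).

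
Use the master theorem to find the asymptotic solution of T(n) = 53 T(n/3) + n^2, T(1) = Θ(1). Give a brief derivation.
T(n) = Θ(n^(log_3 53))

Master theorem: compare f(n) = n^2 to n^(log_3 53) where log_3 53 ≈ 3.614. Since 2 < log_3 53, we have f(n) = O(n^(log_3 53 − ε)) for some ε > 0 — Case 1. Hence T(n) = Θ(n^(log_3 53)).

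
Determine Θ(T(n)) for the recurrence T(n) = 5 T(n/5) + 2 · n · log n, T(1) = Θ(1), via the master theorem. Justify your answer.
T(n) = Θ(n · (log n)^2)

Here log_5 5 = 1 and f(n) = 2 · n · log n = Θ(n^(log_5 5) · (log n)^1). This is the extended Case 2 of the master theorem (f matches the critical exponent up to log factors), giving T(n) = Θ(n^(log_5 5) · (log n)^(1+1)) = Θ(n · (log n)^2).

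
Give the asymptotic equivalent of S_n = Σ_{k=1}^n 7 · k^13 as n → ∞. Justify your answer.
S_n ~ n^14 / 2

By integral comparison (Euler-Maclaurin), Σ_{k=1}^n 7 · k^13 = 7 · ∫_0^n x^13 dx + O(n^13) = 7 · n^14/14 = n^14 / 2 + O(n^13). (Equivalently, Faulhaber's formula gives the same leading term.)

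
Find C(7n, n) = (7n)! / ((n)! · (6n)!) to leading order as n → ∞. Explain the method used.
C(7n, n) ~ (823543/46656)^(n) · sqrt(7/(12π·n))

Write N = n. Apply Stirling to each factorial:
  (7N)! ~ sqrt(2π·7N) · (7N/e)^(7N),
  N! ~ sqrt(2π N) · (N/e)^N,
  (6N)! ~ sqrt(2π·6N) · (6N/e)^(6N).
The exponential factors combine to (7N)^(7N) / (N^N · (6N)^(6N)) = 7^(7N)/6^(6N) = (7^7/6^6)^N = (823543/46656)^N.
The square-root prefactors combine to sqrt(2π·7N) / (sqrt(2π N)·sqrt(2π·6N)) = sqrt(7 / (2π·6·N)) = sqrt(7/(12π·n)).
Substituting N = n: C(7n, n) ~ (823543/46656)^(n) · sqrt(7/(12π·n)).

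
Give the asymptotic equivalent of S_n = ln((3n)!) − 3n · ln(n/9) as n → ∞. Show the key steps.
S_n ~ 3n · (ln 27 − 1) + O(ln n)

Stirling: ln((3n)!) = 3n ln(3n) − 3n + O(ln n).
  S_n = 3n ln(3n) − 3n − 3n ln(n/9) + O(ln n)
      = 3n ln(3n) − 3n ln n + 3n ln 9 − 3n + O(ln n)
      = 3n ln 3 + 3n ln 9 − 3n + O(ln n)
      = 3n (ln 27 − 1) + O(ln n).
Numerically ln(27) − 1 ≈ 2.2958.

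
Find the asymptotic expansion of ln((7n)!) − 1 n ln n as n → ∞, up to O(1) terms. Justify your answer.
ln((7n)!) − 1 n ln n = 6 n ln n + 7(ln 7 − 1) n + (1/2) ln(2π·7n) + O(1/n)

Stirling: ln((7n)!) = 7n ln(7n) − 7n + (1/2) ln(2π·7n) + O(1/n).
Expand 7n ln(7n) = 7n (ln n + ln 7) = 7n ln n + 7n ln 7.
Subtract 1n ln n: leading term is (7 − 1) n ln n = 6 n ln n. The next term is 7n ln 7 − 7n = 7(ln 7 − 1) n. Then the (1/2) ln(2π·7n) correction.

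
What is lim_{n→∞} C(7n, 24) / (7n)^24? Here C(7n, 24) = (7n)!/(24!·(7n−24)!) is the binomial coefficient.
lim = 1/24! = 1/620448401733239439360000

With N = 7n → ∞: C(N, 24) / N^24 = [N(N−1)…(N−23)] / (24! · N^24) = (1/24!) · 1 · (1 − 1/(7n)) · … · (1 − 23/(7n)). Each factor → 1 as N → ∞, so the limit is 1/24! = 1/620448401733239439360000.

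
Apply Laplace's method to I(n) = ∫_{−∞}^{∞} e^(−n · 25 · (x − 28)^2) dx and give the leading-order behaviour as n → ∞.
I(n) = sqrt(π/(25n))

Here φ(x) = 25 · (x − 28)^2 has its unique minimum at x* = 28 with φ(x*) = 0 and φ''(x*) = 50. Laplace's method gives
  I(n) ~ e^(−n φ(x*)) · sqrt(2π / (n · φ''(x*))) = sqrt(2π / (50n)) = sqrt(π/(25n)).
This is exact: substituting u = (x − 28)·sqrt(25n) gives I(n) = (1/sqrt(25n)) ∫_{−∞}^{∞} e^(−u^2) du = sqrt(π/(25n)).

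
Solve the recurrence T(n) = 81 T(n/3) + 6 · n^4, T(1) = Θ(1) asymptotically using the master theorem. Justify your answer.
T(n) = Θ(n^4 log n)

log_3 81 = 4, and f(n) = 6 · n^4 = Θ(n^(log_3 81)). This is Case 2 of the master theorem: T(n) = Θ(f(n) · log n) = Θ(n^4 log n).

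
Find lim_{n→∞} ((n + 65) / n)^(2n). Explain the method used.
lim = e^130

Rewrite as (1 + 65/n)^(2n). By the standard limit (1 + x/n)^n → e^x, we have (1 + 65/n)^n → e^65, and raising to the 2nd power gives e^130.
More precisely, ln[(1 + 65/n)^(2n)] = 2n · ln(1 + 65/n) = 2n · (65/n + O(1/n^2)) = 130 + O(1/n) → 130.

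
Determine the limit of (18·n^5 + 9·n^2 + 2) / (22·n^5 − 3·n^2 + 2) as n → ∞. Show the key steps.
lim = 18/22 = 9/11

For large n the leading n^5 terms dominate both numerator and denominator. Dividing top and bottom by n^5, every other term tends to 0, leaving 18/22 = 9/11.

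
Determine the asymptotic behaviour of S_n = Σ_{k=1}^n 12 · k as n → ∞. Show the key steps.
S_n ~ 6 · n^2

By integral comparison (Euler-Maclaurin), Σ_{k=1}^n 12 · k = 12 · ∫_0^n x^1 dx + O(n) = 12 · n^2/2 = 6 · n^2 + O(n). (Equivalently, Faulhaber's formula gives the same leading term.)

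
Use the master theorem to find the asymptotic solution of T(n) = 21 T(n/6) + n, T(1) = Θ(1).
T(n) = Θ(n^(log_6 21))

Master theorem: compare f(n) = n to n^(log_6 21) where log_6 21 ≈ 1.699. Since 1 < log_6 21, we have f(n) = O(n^(log_6 21 − ε)) for some ε > 0 — Case 1. Hence T(n) = Θ(n^(log_6 21)).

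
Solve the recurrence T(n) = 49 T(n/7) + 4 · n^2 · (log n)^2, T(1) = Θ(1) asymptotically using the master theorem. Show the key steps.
T(n) = Θ(n^2 · (log n)^3)

Here log_7 49 = 2 and f(n) = 4 · n^2 · (log n)^2 = Θ(n^(log_7 49) · (log n)^2). This is the extended Case 2 of the master theorem (f matches the critical exponent up to log factors), giving T(n) = Θ(n^(log_7 49) · (log n)^(2+1)) = Θ(n^2 · (log n)^3).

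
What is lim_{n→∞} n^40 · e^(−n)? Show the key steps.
lim = 0

Exponentials with base > 1 dominate every fixed polynomial: for any fixed c, n^c / e^n → 0 as n → ∞ (e.g. by the ratio test, or since e^n grows faster than any power of n). Hence n^40 · e^(−n) = n^40 / e^n → 0.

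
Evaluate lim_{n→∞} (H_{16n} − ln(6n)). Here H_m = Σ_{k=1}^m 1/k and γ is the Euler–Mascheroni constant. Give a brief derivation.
lim = ln(8/3) + γ

By Euler-Maclaurin, H_m = ln m + γ + O(1/m). So
  H_{16n} − ln(6n) = ln(16n) + γ − ln(6n) + O(1/n)
                       = ln(16/6) + γ + O(1/n).
Hence the limit is ln(16/6) + γ (= ln(8/3)).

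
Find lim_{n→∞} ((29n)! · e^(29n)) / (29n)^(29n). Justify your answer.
lim = ∞

Stirling: (29n)! ~ sqrt(2π·29n) · (29n/e)^(29n). Hence
  (29n)! · e^(29n) / (29n)^(29n) ~ sqrt(2π·29n) = sqrt(2π·29) · sqrt(n) → ∞.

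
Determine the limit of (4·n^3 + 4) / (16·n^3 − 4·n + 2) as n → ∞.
lim = 4/16 = 1/4

For large n the leading n^3 terms dominate both numerator and denominator. Dividing top and bottom by n^3, every other term tends to 0, leaving 4/16 = 1/4.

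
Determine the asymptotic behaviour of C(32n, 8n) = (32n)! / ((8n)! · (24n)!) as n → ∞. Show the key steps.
C(32n, 8n) ~ (256/27)^(8n) · sqrt(2/(3π·8n))

Write N = 8n. Apply Stirling to each factorial:
  (4N)! ~ sqrt(2π·4N) · (4N/e)^(4N),
  N! ~ sqrt(2π N) · (N/e)^N,
  (3N)! ~ sqrt(2π·3N) · (3N/e)^(3N).
The exponential factors combine to (4N)^(4N) / (N^N · (3N)^(3N)) = 4^(4N)/3^(3N) = (4^4/3^3)^N = (256/27)^N.
The square-root prefactors combine to sqrt(2π·4N) / (sqrt(2π N)·sqrt(2π·3N)) = sqrt(4 / (2π·3·N)) = sqrt(2/(3π·8n)).
Substituting N = 8n: C(32n, 8n) ~ (256/27)^(8n) · sqrt(2/(3π·8n)).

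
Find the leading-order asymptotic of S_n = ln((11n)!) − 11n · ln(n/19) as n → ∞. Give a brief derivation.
S_n ~ 11n · (ln 209 − 1) + O(ln n)

Stirling: ln((11n)!) = 11n ln(11n) − 11n + O(ln n).
  S_n = 11n ln(11n) − 11n − 11n ln(n/19) + O(ln n)
      = 11n ln(11n) − 11n ln n + 11n ln 19 − 11n + O(ln n)
      = 11n ln 11 + 11n ln 19 − 11n + O(ln n)
      = 11n (ln 209 − 1) + O(ln n).
Numerically ln(209) − 1 ≈ 4.3423.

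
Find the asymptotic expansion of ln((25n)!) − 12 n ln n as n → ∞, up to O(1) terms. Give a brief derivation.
ln((25n)!) − 12 n ln n = 13 n ln n + 25(ln 25 − 1) n + (1/2) ln(2π·25n) + O(1/n)

Stirling: ln((25n)!) = 25n ln(25n) − 25n + (1/2) ln(2π·25n) + O(1/n).
Expand 25n ln(25n) = 25n (ln n + ln 25) = 25n ln n + 25n ln 25.
Subtract 12n ln n: leading term is (25 − 12) n ln n = 13 n ln n. The next term is 25n ln 25 − 25n = 25(ln 25 − 1) n. Then the (1/2) ln(2π·25n) correction.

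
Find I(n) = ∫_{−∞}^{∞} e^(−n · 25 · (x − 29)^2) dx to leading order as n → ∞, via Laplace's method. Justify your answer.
I(n) = sqrt(π/(25n))

Here φ(x) = 25 · (x − 29)^2 has its unique minimum at x* = 29 with φ(x*) = 0 and φ''(x*) = 50. Laplace's method gives
  I(n) ~ e^(−n φ(x*)) · sqrt(2π / (n · φ''(x*))) = sqrt(2π / (50n)) = sqrt(π/(25n)).
This is exact: substituting u = (x − 29)·sqrt(25n) gives I(n) = (1/sqrt(25n)) ∫_{−∞}^{∞} e^(−u^2) du = sqrt(π/(25n)).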